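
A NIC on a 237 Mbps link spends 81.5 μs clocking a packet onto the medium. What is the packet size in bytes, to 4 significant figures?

L = R × t_tx = 237000000 b/s × 8.15e-05 s = 19315.5 bits.
In bytes: 19315.5 / 8 = 2414 bytes.

2414 bytes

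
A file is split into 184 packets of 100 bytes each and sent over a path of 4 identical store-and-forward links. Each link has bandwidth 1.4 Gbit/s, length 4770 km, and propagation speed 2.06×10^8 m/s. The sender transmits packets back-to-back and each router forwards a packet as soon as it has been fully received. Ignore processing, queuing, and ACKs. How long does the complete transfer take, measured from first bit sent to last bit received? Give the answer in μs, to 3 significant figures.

Per-hop transmission t_tx = L/R = 800/1400000000 = 0.571429 μs.
Per-hop propagation t_prop = 4770000/206000000 = 23155.3 μs.
Pipeline fill: first packet needs 4·t_tx to clear all hops; remaining 183 packets each add one t_tx.
Total = (4+184-1)·t_tx + 4·t_prop = 187·0.571429 + 4·23155.3 = 92700 μs.

92700 μs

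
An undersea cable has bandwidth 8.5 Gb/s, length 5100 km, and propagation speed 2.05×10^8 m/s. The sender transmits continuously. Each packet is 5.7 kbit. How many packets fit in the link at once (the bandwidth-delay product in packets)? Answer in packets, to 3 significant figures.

Propagation delay = 5100000 / 2.05e+08 = 0.024878 s.
BDP = R × t_prop = 8500000000 × 0.024878 = 211463000 bits.
In packets of 5700 bits: 37100 packets.

37100 packets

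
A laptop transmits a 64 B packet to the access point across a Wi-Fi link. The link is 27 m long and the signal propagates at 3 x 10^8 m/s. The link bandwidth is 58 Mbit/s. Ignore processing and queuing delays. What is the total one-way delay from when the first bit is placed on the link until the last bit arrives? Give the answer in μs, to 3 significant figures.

8.92 μs

L = 64 × 8 = 512 bits.
Transmission delay = L/R = 512 / 58000000 = 8.82759 μs.
Propagation delay = d/s = 27 m / 300000000 m/s = 0.09 μs.
Total = 8.92 μs.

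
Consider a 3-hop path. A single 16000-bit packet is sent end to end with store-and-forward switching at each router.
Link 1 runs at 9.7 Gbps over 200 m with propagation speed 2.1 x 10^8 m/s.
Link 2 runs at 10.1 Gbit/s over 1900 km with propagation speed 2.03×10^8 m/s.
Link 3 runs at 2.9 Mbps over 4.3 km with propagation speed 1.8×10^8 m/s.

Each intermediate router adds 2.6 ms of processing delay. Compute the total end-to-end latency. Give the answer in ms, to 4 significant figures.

20.10 ms

Transmission delays (L/R per hop): 0.00164948, 0.00158416, 5.51724 ms; sum = 5.52048 ms.
Propagation delays (d/s per hop): 0.000952381, 9.35961, 0.0238889 ms; sum = 9.38445 ms.
Processing at 2 router(s): 2 × 2.6 ms = 5.2 ms.
End-to-end = 20.10 ms.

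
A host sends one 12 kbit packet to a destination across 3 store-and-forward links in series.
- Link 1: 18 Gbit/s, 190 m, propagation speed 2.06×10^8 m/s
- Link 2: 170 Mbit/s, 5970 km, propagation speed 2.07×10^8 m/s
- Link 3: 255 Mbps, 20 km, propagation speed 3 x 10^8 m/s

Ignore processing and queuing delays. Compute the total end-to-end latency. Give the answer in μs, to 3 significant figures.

29000 μs

L = 12000 bits.
Transmission delays (L/R per hop): 0.666667, 70.5882, 47.0588 μs; sum = 118.314 μs.
Propagation delays (d/s per hop): 0.92233, 28840.6, 66.6667 μs; sum = 28908.2 μs.
End-to-end = 29000 μs.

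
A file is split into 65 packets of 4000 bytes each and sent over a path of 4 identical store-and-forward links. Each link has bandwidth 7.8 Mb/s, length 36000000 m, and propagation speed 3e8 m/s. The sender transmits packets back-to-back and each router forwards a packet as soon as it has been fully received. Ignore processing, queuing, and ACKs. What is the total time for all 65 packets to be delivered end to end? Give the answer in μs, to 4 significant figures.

759000 μs

Per-hop transmission t_tx = L/R = 32000/7800000 = 4102.56 μs.
Per-hop propagation t_prop = 36000000/300000000 = 120000 μs.
Pipeline fill: first packet needs 4·t_tx to clear all hops; remaining 64 packets each add one t_tx.
Total = (4+65-1)·t_tx + 4·t_prop = 68·4102.56 + 4·120000 = 759000 μs.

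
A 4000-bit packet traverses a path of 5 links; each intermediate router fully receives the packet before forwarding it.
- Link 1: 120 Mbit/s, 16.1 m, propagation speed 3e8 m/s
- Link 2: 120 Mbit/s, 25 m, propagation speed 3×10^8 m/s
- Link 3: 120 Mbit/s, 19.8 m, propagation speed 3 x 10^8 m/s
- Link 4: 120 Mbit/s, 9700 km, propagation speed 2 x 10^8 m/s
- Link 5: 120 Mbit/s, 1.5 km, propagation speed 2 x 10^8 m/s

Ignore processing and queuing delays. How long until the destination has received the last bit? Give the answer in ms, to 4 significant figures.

Transmission delay per hop = L/R = 4000/120000000 = 0.0333333 ms; 5 hops → 0.166667 ms.
Propagation delays (d/s per hop): 5.36667e-05, 8.33333e-05, 6.6e-05, 48.5, 0.0075 ms; sum = 48.5077 ms.
End-to-end = 48.67 ms.

48.67 ms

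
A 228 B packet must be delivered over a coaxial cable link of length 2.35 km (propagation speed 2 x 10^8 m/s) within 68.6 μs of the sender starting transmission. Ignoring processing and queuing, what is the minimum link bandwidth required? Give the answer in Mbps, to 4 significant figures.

L = 1824 bits.
Propagation delay = 2350 / 200000000 = 11.75 μs.
Transmission budget = 68.6 − 11.75 = 56.85 μs.
R ≥ L / t_tx = 1824 bits / 5.685e-05 s = 32.08 Mbps.

32.08 Mbps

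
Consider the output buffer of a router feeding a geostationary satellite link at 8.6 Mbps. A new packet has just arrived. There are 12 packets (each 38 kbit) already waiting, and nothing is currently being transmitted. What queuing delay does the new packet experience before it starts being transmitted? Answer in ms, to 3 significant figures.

Each queued packet: L/R = 38000/8600000 = 4.4186 ms.
12 queued → 53.0233 ms.
Queuing delay = 53.0 ms.

53.0 ms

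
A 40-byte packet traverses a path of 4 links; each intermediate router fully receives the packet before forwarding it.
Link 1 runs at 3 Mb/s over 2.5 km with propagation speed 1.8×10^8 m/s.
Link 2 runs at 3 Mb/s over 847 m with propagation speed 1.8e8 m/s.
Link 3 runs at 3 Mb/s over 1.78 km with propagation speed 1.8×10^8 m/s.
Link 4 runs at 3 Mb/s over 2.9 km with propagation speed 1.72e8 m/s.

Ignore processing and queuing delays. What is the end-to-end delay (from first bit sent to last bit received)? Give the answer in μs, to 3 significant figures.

L = 40 × 8 = 320 bits.
Transmission delay per hop = L/R = 320/3000000 = 106.667 μs; 4 hops → 426.667 μs.
Propagation delays (d/s per hop): 13.8889, 4.70556, 9.88889, 16.8605 μs; sum = 45.3438 μs.
End-to-end = 472 μs.

472 μs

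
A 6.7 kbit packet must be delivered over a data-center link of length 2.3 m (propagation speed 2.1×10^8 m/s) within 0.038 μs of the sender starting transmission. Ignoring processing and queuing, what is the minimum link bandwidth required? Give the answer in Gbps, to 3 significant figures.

Propagation delay = 2.3 / 210000000 = 0.0109524 μs.
Transmission budget = 0.038 − 0.0109524 = 0.0270476 μs.
R ≥ L / t_tx = 6700 bits / 2.70476e-08 s = 248 Gbps.

248 Gbps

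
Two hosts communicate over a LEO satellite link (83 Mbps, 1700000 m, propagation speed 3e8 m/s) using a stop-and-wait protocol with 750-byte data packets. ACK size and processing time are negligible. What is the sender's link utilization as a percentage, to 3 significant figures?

0.634 %

t_tx = L/R = 6000/83000000 = 7.22892e-05 s.
t_prop = 1700000/300000000 = 0.00566667 s; RTT = 0.0113333 s.
Cycle = t_tx + RTT = 0.0114056 s.
Utilization = t_tx / cycle = 7.22892e-05/0.0114056 = 0.634 %.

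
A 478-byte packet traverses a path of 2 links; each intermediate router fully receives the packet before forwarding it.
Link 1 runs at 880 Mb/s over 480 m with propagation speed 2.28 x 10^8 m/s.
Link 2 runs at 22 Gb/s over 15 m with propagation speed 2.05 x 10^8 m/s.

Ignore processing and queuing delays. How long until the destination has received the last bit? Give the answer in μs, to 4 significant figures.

6.698 μs

L = 478 × 8 = 3824 bits.
Transmission delays (L/R per hop): 4.34545, 0.173818 μs; sum = 4.51927 μs.
Propagation delays (d/s per hop): 2.10526, 0.0731707 μs; sum = 2.17843 μs.
End-to-end = 6.698 μs.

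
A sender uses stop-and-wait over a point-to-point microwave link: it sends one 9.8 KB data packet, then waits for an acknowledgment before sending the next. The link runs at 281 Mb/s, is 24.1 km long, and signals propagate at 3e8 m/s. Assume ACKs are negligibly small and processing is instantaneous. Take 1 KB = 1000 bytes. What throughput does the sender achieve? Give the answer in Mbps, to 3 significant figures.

178 Mbps

t_tx = L/R = 78400/281000000 = 0.000279004 s.
t_prop = 24100/300000000 = 8.03333e-05 s; RTT = 0.000160667 s.
Cycle = t_tx + RTT = 0.00043967 s.
Throughput = L / cycle = 78400 / 0.00043967 = 178 Mbps.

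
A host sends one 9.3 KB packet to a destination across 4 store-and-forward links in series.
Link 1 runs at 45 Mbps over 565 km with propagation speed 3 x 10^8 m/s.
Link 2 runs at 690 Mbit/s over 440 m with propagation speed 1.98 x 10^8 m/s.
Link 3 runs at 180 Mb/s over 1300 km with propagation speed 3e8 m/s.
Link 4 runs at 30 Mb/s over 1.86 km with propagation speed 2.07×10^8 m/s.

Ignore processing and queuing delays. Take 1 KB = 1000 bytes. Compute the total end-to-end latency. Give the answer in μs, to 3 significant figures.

L = 74400 bits.
Transmission delays (L/R per hop): 1653.33, 107.826, 413.333, 2480 μs; sum = 4654.49 μs.
Propagation delays (d/s per hop): 1883.33, 2.22222, 4333.33, 8.98551 μs; sum = 6227.87 μs.
End-to-end = 10900 μs.

10900 μs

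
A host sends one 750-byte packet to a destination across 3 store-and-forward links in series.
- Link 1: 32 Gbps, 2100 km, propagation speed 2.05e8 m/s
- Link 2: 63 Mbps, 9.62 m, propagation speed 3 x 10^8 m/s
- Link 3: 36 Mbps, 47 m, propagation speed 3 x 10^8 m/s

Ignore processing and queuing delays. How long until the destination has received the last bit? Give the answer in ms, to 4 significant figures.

10.51 ms

L = 750 × 8 = 6000 bits.
Transmission delays (L/R per hop): 0.0001875, 0.0952381, 0.166667 ms; sum = 0.262092 ms.
Propagation delays (d/s per hop): 10.2439, 3.20667e-05, 0.000156667 ms; sum = 10.2441 ms.
End-to-end = 10.51 ms.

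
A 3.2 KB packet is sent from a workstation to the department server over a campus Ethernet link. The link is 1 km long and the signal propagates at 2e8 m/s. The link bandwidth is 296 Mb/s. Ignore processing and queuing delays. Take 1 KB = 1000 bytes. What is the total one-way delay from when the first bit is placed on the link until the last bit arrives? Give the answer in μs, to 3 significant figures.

L = 25600 bits.
Transmission delay = L/R = 25600 / 296000000 = 86.4865 μs.
Propagation delay = d/s = 1000 m / 200000000 m/s = 5 μs.
Total = 91.5 μs.

91.5 μs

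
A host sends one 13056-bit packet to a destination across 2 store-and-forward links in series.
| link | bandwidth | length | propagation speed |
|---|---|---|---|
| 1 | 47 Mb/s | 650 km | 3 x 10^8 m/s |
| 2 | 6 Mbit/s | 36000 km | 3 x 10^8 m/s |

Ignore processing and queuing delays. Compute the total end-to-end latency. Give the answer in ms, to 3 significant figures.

Transmission delays (L/R per hop): 0.277787, 2.176 ms; sum = 2.45379 ms.
Propagation delays (d/s per hop): 2.16667, 120 ms; sum = 122.167 ms.
End-to-end = 125 ms.

125 ms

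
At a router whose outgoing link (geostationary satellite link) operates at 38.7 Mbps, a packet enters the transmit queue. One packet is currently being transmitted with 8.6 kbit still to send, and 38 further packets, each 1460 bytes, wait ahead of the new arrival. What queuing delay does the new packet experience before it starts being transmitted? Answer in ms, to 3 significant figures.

Each queued packet: L/R = 11680/38700000 = 0.301809 ms.
38 queued → 11.4687 ms.
Plus remaining 8600 bits of current packet: 0.222222 ms.
Queuing delay = 11.7 ms.

11.7 ms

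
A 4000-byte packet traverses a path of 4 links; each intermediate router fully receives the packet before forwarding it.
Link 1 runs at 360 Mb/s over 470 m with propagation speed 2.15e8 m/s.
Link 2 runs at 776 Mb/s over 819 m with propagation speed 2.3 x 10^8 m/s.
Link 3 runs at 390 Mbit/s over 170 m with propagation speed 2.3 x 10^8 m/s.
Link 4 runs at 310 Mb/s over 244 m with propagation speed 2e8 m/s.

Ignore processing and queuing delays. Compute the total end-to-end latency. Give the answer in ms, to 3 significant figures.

L = 4000 × 8 = 32000 bits.
Transmission delays (L/R per hop): 0.0888889, 0.0412371, 0.0820513, 0.103226 ms; sum = 0.315403 ms.
Propagation delays (d/s per hop): 0.00218605, 0.00356087, 0.00073913, 0.00122 ms; sum = 0.00770605 ms.
End-to-end = 0.323 ms.

0.323 ms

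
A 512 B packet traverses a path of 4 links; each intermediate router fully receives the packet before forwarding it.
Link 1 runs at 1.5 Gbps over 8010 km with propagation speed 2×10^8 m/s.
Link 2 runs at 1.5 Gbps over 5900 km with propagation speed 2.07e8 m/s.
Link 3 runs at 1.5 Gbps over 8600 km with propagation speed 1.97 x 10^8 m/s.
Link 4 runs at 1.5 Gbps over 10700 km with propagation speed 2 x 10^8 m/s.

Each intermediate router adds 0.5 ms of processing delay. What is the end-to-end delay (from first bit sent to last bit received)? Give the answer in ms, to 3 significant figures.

167 ms

L = 512 × 8 = 4096 bits.
Transmission delay per hop = L/R = 4096/1500000000 = 0.00273067 ms; 4 hops → 0.0109227 ms.
Propagation delays (d/s per hop): 40.05, 28.5024, 43.6548, 53.5 ms; sum = 165.707 ms.
Processing at 3 router(s): 3 × 0.5 ms = 1.5 ms.
End-to-end = 167 ms.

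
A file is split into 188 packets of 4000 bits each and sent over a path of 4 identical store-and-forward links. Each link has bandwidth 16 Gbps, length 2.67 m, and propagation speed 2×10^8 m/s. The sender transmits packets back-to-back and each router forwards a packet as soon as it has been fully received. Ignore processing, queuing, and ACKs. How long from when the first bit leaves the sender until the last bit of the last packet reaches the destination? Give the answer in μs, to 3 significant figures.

Per-hop transmission t_tx = L/R = 4000/16000000000 = 0.25 μs.
Per-hop propagation t_prop = 2.67/200000000 = 0.01335 μs.
Pipeline fill: first packet needs 4·t_tx to clear all hops; remaining 187 packets each add one t_tx.
Total = (4+188-1)·t_tx + 4·t_prop = 191·0.25 + 4·0.01335 = 47.8 μs.

47.8 μs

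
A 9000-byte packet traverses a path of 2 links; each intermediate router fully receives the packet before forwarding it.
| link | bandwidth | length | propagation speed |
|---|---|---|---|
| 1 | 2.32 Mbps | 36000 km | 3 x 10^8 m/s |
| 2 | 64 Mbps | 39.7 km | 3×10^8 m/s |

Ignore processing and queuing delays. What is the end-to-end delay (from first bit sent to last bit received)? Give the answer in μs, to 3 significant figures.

152000 μs

L = 9000 × 8 = 72000 bits.
Transmission delays (L/R per hop): 31034.5, 1125 μs; sum = 32159.5 μs.
Propagation delays (d/s per hop): 120000, 132.333 μs; sum = 120132 μs.
End-to-end = 152000 μs.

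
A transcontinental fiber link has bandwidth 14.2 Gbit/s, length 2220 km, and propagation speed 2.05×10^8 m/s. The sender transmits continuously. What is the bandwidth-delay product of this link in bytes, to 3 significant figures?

19200000 bytes

Propagation delay = 2220000 / 2.05e+08 = 0.0108293 s.
BDP = R × t_prop = 14200000000 × 0.0108293 = 153776000 bits.
In bytes: 153776000/8 = 19200000 bytes.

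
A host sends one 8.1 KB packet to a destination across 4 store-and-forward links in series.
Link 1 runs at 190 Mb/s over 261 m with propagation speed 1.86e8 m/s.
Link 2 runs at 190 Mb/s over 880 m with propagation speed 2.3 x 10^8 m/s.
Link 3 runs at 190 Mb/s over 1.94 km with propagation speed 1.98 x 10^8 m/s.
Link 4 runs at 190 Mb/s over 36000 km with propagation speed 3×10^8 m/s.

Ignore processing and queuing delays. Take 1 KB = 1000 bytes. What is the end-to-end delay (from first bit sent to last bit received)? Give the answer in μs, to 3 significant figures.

L = 64800 bits.
Transmission delay per hop = L/R = 64800/190000000 = 341.053 μs; 4 hops → 1364.21 μs.
Propagation delays (d/s per hop): 1.40323, 3.82609, 9.79798, 120000 μs; sum = 120015 μs.
End-to-end = 121000 μs.

121000 μs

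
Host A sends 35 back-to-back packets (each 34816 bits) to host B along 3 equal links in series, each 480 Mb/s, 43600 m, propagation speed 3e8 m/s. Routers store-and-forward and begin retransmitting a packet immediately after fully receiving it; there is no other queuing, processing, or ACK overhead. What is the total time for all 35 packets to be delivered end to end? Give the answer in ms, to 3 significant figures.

3.12 ms

Per-hop transmission t_tx = L/R = 34816/480000000 = 0.0725333 ms.
Per-hop propagation t_prop = 43600/300000000 = 0.145333 ms.
Pipeline fill: first packet needs 3·t_tx to clear all hops; remaining 34 packets each add one t_tx.
Total = (3+35-1)·t_tx + 3·t_prop = 37·0.0725333 + 3·0.145333 = 3.12 ms.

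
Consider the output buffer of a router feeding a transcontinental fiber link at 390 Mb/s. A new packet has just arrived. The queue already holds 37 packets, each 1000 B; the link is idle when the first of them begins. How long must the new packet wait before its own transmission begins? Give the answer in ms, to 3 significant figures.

Each queued packet: L/R = 8000/390000000 = 0.0205128 ms.
37 queued → 0.758974 ms.
Queuing delay = 0.759 ms.

0.759 ms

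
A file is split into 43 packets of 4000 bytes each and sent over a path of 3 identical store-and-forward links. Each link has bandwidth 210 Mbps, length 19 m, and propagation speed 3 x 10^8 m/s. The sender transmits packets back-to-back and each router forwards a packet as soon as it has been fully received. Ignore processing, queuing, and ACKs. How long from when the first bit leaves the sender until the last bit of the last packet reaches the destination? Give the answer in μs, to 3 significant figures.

6860 μs

Per-hop transmission t_tx = L/R = 32000/210000000 = 152.381 μs.
Per-hop propagation t_prop = 19/300000000 = 0.0633333 μs.
Pipeline fill: first packet needs 3·t_tx to clear all hops; remaining 42 packets each add one t_tx.
Total = (3+43-1)·t_tx + 3·t_prop = 45·152.381 + 3·0.0633333 = 6860 μs.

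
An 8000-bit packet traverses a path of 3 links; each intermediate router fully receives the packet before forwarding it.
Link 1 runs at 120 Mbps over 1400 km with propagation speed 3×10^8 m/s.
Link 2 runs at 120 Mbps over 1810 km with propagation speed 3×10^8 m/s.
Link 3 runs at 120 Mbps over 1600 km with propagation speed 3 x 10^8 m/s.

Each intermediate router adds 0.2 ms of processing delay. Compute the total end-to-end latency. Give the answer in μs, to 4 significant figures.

Transmission delay per hop = L/R = 8000/120000000 = 66.6667 μs; 3 hops → 200 μs.
Propagation delays (d/s per hop): 4666.67, 6033.33, 5333.33 μs; sum = 16033.3 μs.
Processing at 2 router(s): 2 × 0.2 ms = 400 μs.
End-to-end = 16630 μs.

16630 μs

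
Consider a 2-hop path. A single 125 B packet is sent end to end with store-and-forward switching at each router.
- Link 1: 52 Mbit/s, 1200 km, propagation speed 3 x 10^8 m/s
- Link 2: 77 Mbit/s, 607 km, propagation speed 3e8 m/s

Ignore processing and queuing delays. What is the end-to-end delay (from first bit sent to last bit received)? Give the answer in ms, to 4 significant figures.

6.056 ms

L = 125 × 8 = 1000 bits.
Transmission delays (L/R per hop): 0.0192308, 0.012987 ms; sum = 0.0322178 ms.
Propagation delays (d/s per hop): 4, 2.02333 ms; sum = 6.02333 ms.
End-to-end = 6.056 ms.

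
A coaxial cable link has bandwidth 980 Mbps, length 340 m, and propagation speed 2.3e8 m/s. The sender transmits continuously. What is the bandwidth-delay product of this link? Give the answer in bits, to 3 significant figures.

1450 bits

Propagation delay = 340 / 2.3e+08 = 1.47826e-06 s.
BDP = R × t_prop = 980000000 × 1.47826e-06 = 1448.7 bits.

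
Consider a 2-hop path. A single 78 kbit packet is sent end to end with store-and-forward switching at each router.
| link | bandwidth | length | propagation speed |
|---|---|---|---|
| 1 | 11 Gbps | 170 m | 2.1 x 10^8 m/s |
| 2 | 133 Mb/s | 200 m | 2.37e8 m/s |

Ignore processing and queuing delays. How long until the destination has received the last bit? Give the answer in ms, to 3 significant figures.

L = 78000 bits.
Transmission delays (L/R per hop): 0.00709091, 0.586466 ms; sum = 0.593557 ms.
Propagation delays (d/s per hop): 0.000809524, 0.000843882 ms; sum = 0.00165341 ms.
End-to-end = 0.595 ms.

0.595 ms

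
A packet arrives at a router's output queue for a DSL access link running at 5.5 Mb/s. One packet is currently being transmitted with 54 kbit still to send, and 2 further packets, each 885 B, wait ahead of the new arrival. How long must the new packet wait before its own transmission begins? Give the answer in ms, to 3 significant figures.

Each queued packet: L/R = 7080/5500000 = 1.28727 ms.
2 queued → 2.57455 ms.
Plus remaining 54000 bits of current packet: 9.81818 ms.
Queuing delay = 12.4 ms.

12.4 ms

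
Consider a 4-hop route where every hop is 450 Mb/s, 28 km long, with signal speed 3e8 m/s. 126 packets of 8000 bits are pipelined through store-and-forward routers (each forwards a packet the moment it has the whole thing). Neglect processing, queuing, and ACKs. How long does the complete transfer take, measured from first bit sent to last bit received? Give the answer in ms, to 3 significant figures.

2.67 ms

Per-hop transmission t_tx = L/R = 8000/450000000 = 0.0177778 ms.
Per-hop propagation t_prop = 28000/300000000 = 0.0933333 ms.
Pipeline fill: first packet needs 4·t_tx to clear all hops; remaining 125 packets each add one t_tx.
Total = (4+126-1)·t_tx + 4·t_prop = 129·0.0177778 + 4·0.0933333 = 2.67 ms.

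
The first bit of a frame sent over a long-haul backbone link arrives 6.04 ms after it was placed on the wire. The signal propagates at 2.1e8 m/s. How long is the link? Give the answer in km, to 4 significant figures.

1268 km

d = s × t_prop = 210000000 × 0.00604 = 1268 km.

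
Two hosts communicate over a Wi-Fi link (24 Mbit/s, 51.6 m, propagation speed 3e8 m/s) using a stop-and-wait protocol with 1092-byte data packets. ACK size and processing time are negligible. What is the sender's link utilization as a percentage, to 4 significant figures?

99.91 %

t_tx = L/R = 8736/24000000 = 0.000364 s.
t_prop = 51.6/300000000 = 1.72e-07 s; RTT = 3.44e-07 s.
Cycle = t_tx + RTT = 0.000364344 s.
Utilization = t_tx / cycle = 0.000364/0.000364344 = 99.91 %.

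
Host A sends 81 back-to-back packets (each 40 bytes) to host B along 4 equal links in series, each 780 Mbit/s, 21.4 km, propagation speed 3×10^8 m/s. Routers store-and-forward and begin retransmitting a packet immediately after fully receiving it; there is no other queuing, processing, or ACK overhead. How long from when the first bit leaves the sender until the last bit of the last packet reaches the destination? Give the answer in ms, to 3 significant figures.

0.320 ms

Per-hop transmission t_tx = L/R = 320/780000000 = 0.000410256 ms.
Per-hop propagation t_prop = 21400/300000000 = 0.0713333 ms.
Pipeline fill: first packet needs 4·t_tx to clear all hops; remaining 80 packets each add one t_tx.
Total = (4+81-1)·t_tx + 4·t_prop = 84·0.000410256 + 4·0.0713333 = 0.320 ms.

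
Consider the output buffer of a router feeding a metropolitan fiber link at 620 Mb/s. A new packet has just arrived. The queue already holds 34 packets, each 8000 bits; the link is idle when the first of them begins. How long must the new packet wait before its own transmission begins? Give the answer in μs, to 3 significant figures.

Each queued packet: L/R = 8000/620000000 = 12.9032 μs.
34 queued → 438.71 μs.
Queuing delay = 439 μs.

439 μs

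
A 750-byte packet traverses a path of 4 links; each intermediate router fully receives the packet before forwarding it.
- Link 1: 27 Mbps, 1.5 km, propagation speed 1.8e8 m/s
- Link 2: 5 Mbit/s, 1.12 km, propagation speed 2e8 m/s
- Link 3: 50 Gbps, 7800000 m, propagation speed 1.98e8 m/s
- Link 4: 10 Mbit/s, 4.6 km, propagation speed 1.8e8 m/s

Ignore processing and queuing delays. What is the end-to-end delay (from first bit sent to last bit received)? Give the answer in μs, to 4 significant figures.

41460 μs

L = 750 × 8 = 6000 bits.
Transmission delays (L/R per hop): 222.222, 1200, 0.12, 600 μs; sum = 2022.34 μs.
Propagation delays (d/s per hop): 8.33333, 5.6, 39393.9, 25.5556 μs; sum = 39433.4 μs.
End-to-end = 41460 μs.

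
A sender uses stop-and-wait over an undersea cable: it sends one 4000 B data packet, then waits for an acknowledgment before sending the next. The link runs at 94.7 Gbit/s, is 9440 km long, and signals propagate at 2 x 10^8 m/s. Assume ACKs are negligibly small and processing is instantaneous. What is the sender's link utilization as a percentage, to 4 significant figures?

t_tx = L/R = 32000/94700000000 = 3.37909e-07 s.
t_prop = 9440000/200000000 = 0.0472 s; RTT = 0.0944 s.
Cycle = t_tx + RTT = 0.0944003 s.
Utilization = t_tx / cycle = 3.37909e-07/0.0944003 = 0.0003580 %.

0.0003580 %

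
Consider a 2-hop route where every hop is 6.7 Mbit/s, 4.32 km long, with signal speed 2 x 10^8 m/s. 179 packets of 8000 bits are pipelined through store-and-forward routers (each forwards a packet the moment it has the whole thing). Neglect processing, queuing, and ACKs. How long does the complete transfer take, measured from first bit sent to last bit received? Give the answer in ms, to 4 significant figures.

215.0 ms

Per-hop transmission t_tx = L/R = 8000/6700000 = 1.19403 ms.
Per-hop propagation t_prop = 4320/200000000 = 0.0216 ms.
Pipeline fill: first packet needs 2·t_tx to clear all hops; remaining 178 packets each add one t_tx.
Total = (2+179-1)·t_tx + 2·t_prop = 180·1.19403 + 2·0.0216 = 215.0 ms.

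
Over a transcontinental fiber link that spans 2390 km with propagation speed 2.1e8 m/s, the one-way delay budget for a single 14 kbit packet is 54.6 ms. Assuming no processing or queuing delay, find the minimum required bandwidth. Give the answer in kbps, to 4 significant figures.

323.9 kbps

Propagation delay = 2390000 / 210000000 = 11.381 ms.
Transmission budget = 54.6 − 11.381 = 43.219 ms.
R ≥ L / t_tx = 14000 bits / 0.043219 s = 323.9 kbps.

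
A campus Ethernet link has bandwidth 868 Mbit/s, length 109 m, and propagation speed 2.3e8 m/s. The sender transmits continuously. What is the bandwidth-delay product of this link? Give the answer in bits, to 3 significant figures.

Propagation delay = 109 / 2.3e+08 = 4.73913e-07 s.
BDP = R × t_prop = 868000000 × 4.73913e-07 = 411.357 bits.

411 bits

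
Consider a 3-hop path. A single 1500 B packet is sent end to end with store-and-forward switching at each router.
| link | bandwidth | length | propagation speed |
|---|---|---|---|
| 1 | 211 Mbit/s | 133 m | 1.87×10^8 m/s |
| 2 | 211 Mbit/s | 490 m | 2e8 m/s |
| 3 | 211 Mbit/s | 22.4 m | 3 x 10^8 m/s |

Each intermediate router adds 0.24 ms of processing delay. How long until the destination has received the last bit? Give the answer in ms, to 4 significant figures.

0.6539 ms

L = 1500 × 8 = 12000 bits.
Transmission delay per hop = L/R = 12000/211000000 = 0.056872 ms; 3 hops → 0.170616 ms.
Propagation delays (d/s per hop): 0.00071123, 0.00245, 7.46667e-05 ms; sum = 0.0032359 ms.
Processing at 2 router(s): 2 × 0.24 ms = 0.48 ms.
End-to-end = 0.6539 ms.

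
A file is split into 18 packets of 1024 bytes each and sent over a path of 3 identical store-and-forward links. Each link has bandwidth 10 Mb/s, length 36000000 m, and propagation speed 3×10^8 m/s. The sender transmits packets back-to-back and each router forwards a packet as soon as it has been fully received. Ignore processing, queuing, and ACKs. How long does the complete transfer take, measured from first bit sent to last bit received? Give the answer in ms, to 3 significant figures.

Per-hop transmission t_tx = L/R = 8192/10000000 = 0.8192 ms.
Per-hop propagation t_prop = 36000000/300000000 = 120 ms.
Pipeline fill: first packet needs 3·t_tx to clear all hops; remaining 17 packets each add one t_tx.
Total = (3+18-1)·t_tx + 3·t_prop = 20·0.8192 + 3·120 = 376 ms.

376 ms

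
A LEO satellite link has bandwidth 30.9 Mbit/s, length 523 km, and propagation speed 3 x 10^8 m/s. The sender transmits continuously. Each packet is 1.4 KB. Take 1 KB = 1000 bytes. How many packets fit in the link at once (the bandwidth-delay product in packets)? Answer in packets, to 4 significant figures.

Propagation delay = 523000 / 300000000 = 0.00174333 s.
BDP = R × t_prop = 30900000 × 0.00174333 = 53869 bits.
In packets of 11200 bits: 4.810 packets.

4.810 packets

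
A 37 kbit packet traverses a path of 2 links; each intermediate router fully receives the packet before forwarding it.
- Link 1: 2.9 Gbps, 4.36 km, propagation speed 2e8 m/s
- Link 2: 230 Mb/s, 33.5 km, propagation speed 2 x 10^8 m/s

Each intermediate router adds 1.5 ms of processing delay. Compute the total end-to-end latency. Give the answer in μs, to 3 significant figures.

L = 37000 bits.
Transmission delays (L/R per hop): 12.7586, 160.87 μs; sum = 173.628 μs.
Propagation delays (d/s per hop): 21.8, 167.5 μs; sum = 189.3 μs.
Processing at 1 router(s): 1 × 1.5 ms = 1500 μs.
End-to-end = 1860 μs.

1860 μs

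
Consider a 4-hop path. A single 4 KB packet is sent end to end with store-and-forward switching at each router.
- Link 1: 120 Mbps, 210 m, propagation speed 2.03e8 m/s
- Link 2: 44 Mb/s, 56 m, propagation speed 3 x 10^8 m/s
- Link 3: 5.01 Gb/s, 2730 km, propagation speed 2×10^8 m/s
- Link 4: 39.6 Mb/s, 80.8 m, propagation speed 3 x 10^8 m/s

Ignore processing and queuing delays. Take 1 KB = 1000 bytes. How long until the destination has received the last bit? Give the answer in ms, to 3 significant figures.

15.5 ms

L = 32000 bits.
Transmission delays (L/R per hop): 0.266667, 0.727273, 0.00638723, 0.808081 ms; sum = 1.80841 ms.
Propagation delays (d/s per hop): 0.00103448, 0.000186667, 13.65, 0.000269333 ms; sum = 13.6515 ms.
End-to-end = 15.5 ms.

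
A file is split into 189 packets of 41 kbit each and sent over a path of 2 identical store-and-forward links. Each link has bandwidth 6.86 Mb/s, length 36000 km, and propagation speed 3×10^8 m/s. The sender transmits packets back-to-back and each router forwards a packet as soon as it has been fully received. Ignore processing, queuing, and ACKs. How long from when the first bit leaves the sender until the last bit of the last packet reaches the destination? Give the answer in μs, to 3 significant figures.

1380000 μs

Per-hop transmission t_tx = L/R = 41000/6860000 = 5976.68 μs.
Per-hop propagation t_prop = 36000000/300000000 = 120000 μs.
Pipeline fill: first packet needs 2·t_tx to clear all hops; remaining 188 packets each add one t_tx.
Total = (2+189-1)·t_tx + 2·t_prop = 190·5976.68 + 2·120000 = 1380000 μs.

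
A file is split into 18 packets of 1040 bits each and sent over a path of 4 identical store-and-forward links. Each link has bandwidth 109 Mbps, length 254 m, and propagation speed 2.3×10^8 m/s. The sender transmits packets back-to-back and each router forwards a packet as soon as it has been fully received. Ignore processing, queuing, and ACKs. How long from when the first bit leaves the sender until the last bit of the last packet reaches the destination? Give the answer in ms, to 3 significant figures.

Per-hop transmission t_tx = L/R = 1040/109000000 = 0.00954128 ms.
Per-hop propagation t_prop = 254/2.3e+08 = 0.00110435 ms.
Pipeline fill: first packet needs 4·t_tx to clear all hops; remaining 17 packets each add one t_tx.
Total = (4+18-1)·t_tx + 4·t_prop = 21·0.00954128 + 4·0.00110435 = 0.205 ms.

0.205 ms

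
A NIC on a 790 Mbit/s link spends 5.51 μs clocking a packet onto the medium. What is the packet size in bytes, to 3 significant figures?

544 bytes

L = R × t_tx = 790000000 b/s × 5.51e-06 s = 4352.9 bits.
In bytes: 4352.9 / 8 = 544 bytes.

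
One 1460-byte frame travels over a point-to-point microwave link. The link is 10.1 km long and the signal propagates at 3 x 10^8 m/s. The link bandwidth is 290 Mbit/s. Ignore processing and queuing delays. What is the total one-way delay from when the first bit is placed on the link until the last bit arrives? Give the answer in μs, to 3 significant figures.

L = 1460 × 8 = 11680 bits.
Transmission delay = L/R = 11680 / 290000000 = 40.2759 μs.
Propagation delay = d/s = 10100 m / 300000000 m/s = 33.6667 μs.
Total = 73.9 μs.

73.9 μs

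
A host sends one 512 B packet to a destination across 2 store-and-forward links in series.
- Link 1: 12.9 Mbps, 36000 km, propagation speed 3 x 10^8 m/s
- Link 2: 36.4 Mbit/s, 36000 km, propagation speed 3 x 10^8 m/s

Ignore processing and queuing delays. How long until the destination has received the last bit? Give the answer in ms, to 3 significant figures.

L = 512 × 8 = 4096 bits.
Transmission delays (L/R per hop): 0.317519, 0.112527 ms; sum = 0.430047 ms.
Propagation delays (d/s per hop): 120, 120 ms; sum = 240 ms.
End-to-end = 240 ms.

240 ms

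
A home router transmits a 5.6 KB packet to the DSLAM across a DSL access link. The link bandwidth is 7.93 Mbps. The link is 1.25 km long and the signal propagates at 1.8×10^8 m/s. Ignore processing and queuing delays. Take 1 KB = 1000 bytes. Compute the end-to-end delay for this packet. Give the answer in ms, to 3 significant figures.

L = 44800 bits.
Transmission delay = L/R = 44800 / 7930000 = 5.64943 ms.
Propagation delay = d/s = 1250 m / 180000000 m/s = 0.00694444 ms.
Total = 5.66 ms.

5.66 ms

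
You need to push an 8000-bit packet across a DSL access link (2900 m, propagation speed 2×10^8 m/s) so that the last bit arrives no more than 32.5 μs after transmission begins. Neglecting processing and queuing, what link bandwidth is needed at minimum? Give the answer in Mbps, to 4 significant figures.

444.4 Mbps

Propagation delay = 2900 / 200000000 = 14.5 μs.
Transmission budget = 32.5 − 14.5 = 18 μs.
R ≥ L / t_tx = 8000 bits / 1.8e-05 s = 444.4 Mbps.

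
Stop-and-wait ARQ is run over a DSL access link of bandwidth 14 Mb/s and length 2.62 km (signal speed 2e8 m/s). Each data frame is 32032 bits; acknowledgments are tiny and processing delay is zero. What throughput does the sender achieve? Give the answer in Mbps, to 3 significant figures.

t_tx = L/R = 32032/14000000 = 0.002288 s.
t_prop = 2620/200000000 = 1.31e-05 s; RTT = 2.62e-05 s.
Cycle = t_tx + RTT = 0.0023142 s.
Throughput = L / cycle = 32032 / 0.0023142 = 13.8 Mbps.

13.8 Mbps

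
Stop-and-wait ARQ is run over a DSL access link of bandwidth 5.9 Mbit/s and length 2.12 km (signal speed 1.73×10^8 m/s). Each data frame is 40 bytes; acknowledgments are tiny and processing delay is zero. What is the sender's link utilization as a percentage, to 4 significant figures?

t_tx = L/R = 320/5900000 = 5.42373e-05 s.
t_prop = 2120/173000000 = 1.22543e-05 s; RTT = 2.45087e-05 s.
Cycle = t_tx + RTT = 7.8746e-05 s.
Utilization = t_tx / cycle = 5.42373e-05/7.8746e-05 = 68.88 %.

68.88 %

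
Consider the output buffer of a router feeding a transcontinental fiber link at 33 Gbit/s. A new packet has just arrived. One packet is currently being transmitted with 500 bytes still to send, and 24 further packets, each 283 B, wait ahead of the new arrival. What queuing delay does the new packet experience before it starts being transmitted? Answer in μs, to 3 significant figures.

Each queued packet: L/R = 2264/33000000000 = 0.0686061 μs.
24 queued → 1.64655 μs.
Plus remaining 4000 bits of current packet: 0.121212 μs.
Queuing delay = 1.77 μs.

1.77 μs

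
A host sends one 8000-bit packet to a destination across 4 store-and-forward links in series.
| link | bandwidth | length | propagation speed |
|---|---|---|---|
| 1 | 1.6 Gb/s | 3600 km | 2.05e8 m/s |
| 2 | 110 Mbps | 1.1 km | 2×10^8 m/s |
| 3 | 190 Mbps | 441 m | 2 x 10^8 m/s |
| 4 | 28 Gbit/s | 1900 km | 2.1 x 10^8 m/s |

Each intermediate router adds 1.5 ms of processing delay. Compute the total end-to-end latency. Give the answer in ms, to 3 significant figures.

Transmission delays (L/R per hop): 0.005, 0.0727273, 0.0421053, 0.000285714 ms; sum = 0.120118 ms.
Propagation delays (d/s per hop): 17.561, 0.0055, 0.002205, 9.04762 ms; sum = 26.6163 ms.
Processing at 3 router(s): 3 × 1.5 ms = 4.5 ms.
End-to-end = 31.2 ms.

31.2 ms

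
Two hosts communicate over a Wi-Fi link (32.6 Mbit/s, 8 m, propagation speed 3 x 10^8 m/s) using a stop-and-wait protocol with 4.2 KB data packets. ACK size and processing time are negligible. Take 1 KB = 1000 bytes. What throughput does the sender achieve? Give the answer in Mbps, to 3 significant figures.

t_tx = L/R = 33600/32600000 = 0.00103067 s.
t_prop = 8/300000000 = 2.66667e-08 s; RTT = 5.33333e-08 s.
Cycle = t_tx + RTT = 0.00103073 s.
Throughput = L / cycle = 33600 / 0.00103073 = 32.6 Mbps.

32.6 Mbps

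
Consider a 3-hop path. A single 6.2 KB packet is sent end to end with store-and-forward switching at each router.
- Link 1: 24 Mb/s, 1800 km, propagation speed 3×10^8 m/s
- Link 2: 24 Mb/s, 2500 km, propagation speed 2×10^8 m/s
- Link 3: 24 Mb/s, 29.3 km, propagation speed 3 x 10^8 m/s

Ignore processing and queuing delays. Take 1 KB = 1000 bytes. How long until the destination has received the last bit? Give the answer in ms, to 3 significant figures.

L = 49600 bits.
Transmission delay per hop = L/R = 49600/24000000 = 2.06667 ms; 3 hops → 6.2 ms.
Propagation delays (d/s per hop): 6, 12.5, 0.0976667 ms; sum = 18.5977 ms.
End-to-end = 24.8 ms.

24.8 ms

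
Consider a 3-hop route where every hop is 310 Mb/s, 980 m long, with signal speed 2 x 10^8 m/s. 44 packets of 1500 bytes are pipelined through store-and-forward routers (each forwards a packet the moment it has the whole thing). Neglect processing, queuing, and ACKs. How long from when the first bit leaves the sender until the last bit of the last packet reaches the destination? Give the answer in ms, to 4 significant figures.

1.795 ms

Per-hop transmission t_tx = L/R = 12000/310000000 = 0.0387097 ms.
Per-hop propagation t_prop = 980/200000000 = 0.0049 ms.
Pipeline fill: first packet needs 3·t_tx to clear all hops; remaining 43 packets each add one t_tx.
Total = (3+44-1)·t_tx + 3·t_prop = 46·0.0387097 + 3·0.0049 = 1.795 ms.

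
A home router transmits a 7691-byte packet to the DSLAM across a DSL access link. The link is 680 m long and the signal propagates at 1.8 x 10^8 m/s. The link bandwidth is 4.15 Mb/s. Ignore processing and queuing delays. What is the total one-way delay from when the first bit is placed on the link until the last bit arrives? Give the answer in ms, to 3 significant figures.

L = 7691 × 8 = 61528 bits.
Transmission delay = L/R = 61528 / 4.15e+06 = 14.826 ms.
Propagation delay = d/s = 680 m / 180000000 m/s = 0.00377778 ms.
Total = 14.8 ms.

14.8 ms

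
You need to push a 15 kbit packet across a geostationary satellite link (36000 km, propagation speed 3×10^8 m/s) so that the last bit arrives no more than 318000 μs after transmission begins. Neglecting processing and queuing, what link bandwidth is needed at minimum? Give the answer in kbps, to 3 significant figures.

Propagation delay = 36000000 / 300000000 = 120000 μs.
Transmission budget = 318000 − 120000 = 198000 μs.
R ≥ L / t_tx = 15000 bits / 0.198 s = 75.8 kbps.

75.8 kbps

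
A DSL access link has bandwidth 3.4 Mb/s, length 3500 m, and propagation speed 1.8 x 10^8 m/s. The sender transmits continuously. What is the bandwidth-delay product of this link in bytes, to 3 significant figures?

8.26 bytes

Propagation delay = 3500 / 180000000 = 1.94444e-05 s.
BDP = R × t_prop = 3400000 × 1.94444e-05 = 66.1111 bits.
In bytes: 66.1111/8 = 8.26 bytes.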